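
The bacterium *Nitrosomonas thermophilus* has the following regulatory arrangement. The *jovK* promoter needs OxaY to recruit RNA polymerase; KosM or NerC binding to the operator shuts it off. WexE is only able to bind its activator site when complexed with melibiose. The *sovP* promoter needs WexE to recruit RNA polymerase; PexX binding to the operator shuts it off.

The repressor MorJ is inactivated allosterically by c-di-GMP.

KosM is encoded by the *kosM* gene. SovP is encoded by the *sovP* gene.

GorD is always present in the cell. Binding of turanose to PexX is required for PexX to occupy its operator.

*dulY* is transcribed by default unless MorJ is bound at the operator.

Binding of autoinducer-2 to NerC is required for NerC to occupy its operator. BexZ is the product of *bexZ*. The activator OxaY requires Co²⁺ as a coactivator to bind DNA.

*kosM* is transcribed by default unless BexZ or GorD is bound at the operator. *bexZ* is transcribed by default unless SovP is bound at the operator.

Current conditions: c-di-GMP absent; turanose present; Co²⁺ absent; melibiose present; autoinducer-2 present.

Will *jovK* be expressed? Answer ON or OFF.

Melibiose is present, so WexE is active.
Turanose is present, so PexX is active.
With repressor PexX bound, *sovP* is not transcribed.
So SovP is not produced.
With no repressor bound, *bexZ* is transcribed.
So BexZ is produced and active.
GorD is produced constitutively and is active.
With repressor BexZ bound, *kosM* is not transcribed.
So KosM is not produced.
Co²⁺ is absent, so OxaY is inactive.
Autoinducer-2 is present, so NerC is active.
With repressor NerC bound, *jovK* is not transcribed.

OFF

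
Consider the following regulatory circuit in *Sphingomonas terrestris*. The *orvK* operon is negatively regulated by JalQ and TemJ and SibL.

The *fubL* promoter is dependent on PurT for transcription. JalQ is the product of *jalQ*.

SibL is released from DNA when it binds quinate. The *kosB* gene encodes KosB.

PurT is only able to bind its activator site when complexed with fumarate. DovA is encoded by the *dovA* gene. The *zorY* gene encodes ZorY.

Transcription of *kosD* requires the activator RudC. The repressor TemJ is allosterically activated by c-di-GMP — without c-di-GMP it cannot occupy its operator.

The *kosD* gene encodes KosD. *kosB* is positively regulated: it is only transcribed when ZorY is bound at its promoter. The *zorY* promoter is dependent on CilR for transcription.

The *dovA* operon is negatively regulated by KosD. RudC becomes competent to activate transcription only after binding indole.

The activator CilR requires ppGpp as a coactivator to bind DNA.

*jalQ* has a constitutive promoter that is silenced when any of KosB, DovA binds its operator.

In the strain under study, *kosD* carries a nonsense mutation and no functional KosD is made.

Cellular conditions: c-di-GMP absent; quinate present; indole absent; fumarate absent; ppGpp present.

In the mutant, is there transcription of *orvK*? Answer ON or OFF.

ppGpp is present, so CilR is active.
No repressor is bound and CilR is active, so *zorY* is transcribed.
So ZorY is produced and active.
No repressor is bound and ZorY is active, so *kosB* is transcribed.
So KosB is produced and active.
KosD is non-functional in this strain, so it has no effect.
With no repressor bound, *dovA* is transcribed.
So DovA is produced and active.
With repressor KosB bound, *jalQ* is not transcribed.
So JalQ is not produced.
c-di-GMP is absent, so TemJ is inactive.
Quinate is present, so SibL is inactive.
With no repressor bound, *orvK* is transcribed.

ON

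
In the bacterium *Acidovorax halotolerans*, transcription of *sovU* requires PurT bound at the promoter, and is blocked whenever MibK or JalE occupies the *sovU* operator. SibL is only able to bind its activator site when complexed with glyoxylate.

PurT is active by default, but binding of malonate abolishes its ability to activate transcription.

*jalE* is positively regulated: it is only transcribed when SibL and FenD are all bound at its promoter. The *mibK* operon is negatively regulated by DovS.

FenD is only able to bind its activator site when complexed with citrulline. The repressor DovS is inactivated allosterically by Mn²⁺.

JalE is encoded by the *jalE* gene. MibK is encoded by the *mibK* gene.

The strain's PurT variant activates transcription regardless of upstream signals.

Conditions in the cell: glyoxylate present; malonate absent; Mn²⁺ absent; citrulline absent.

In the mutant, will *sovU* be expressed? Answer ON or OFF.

ON

PurT is constitutively active in this strain.
Mn²⁺ is absent, so DovS is active.
With repressor DovS bound, *mibK* is not transcribed.
So MibK is not produced.
Glyoxylate is present, so SibL is active.
Citrulline is absent, so FenD is inactive.
Required activator FenD is absent, so *jalE* is not transcribed.
So JalE is not produced.
No repressor is bound and PurT is active, so *sovU* is transcribed.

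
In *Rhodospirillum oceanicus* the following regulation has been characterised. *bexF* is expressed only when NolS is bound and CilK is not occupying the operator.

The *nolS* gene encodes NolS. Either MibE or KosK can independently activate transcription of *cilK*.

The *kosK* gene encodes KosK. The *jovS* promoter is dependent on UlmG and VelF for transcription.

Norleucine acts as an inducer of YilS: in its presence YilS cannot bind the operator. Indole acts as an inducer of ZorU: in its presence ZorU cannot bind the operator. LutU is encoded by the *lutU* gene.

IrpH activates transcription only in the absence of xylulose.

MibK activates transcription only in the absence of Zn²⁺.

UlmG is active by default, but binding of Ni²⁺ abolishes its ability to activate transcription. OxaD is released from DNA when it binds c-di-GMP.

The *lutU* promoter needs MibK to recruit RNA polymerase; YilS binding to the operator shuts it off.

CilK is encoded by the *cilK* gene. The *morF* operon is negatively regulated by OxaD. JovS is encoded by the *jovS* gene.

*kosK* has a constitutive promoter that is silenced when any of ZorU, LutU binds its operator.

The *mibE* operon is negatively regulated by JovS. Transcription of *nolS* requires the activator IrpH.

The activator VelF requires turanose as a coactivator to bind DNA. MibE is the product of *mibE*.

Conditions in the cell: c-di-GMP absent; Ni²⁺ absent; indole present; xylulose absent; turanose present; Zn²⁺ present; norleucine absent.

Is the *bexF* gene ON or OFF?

Ni²⁺ is absent, so UlmG is active.
Turanose is present, so VelF is active.
No repressor is bound and UlmG and VelF are active, so *jovS* is transcribed.
So JovS is produced and active.
With repressor JovS bound, *mibE* is not transcribed.
So MibE is not produced.
Indole is present, so ZorU is inactive.
Norleucine is absent, so YilS is active.
Zn²⁺ is present, so MibK is inactive.
With repressor YilS bound, *lutU* is not transcribed.
So LutU is not produced.
With no repressor bound, *kosK* is transcribed.
So KosK is produced and active.
Activator KosK is present, so *cilK* is transcribed.
So CilK is produced and active.
Xylulose is absent, so IrpH is active.
No repressor is bound and IrpH is active, so *nolS* is transcribed.
So NolS is produced and active.
With repressor CilK bound, *bexF* is not transcribed.

OFF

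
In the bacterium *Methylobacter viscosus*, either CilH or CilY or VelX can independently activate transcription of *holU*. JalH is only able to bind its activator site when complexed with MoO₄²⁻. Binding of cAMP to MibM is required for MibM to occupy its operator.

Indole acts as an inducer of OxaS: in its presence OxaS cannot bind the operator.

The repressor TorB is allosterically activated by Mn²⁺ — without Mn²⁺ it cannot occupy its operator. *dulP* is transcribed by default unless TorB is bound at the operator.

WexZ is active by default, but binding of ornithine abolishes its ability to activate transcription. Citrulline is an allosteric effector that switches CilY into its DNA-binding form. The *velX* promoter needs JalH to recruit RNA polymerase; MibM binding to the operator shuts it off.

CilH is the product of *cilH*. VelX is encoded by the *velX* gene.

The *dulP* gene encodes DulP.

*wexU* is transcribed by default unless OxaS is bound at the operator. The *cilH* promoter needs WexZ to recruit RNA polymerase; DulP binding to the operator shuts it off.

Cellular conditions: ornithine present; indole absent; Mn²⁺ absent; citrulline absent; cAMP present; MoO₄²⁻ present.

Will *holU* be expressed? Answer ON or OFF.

OFF

Ornithine is present, so WexZ is inactive.
Mn²⁺ is absent, so TorB is inactive.
With no repressor bound, *dulP* is transcribed.
So DulP is produced and active.
With repressor DulP bound, *cilH* is not transcribed.
So CilH is not produced.
Citrulline is absent, so CilY is inactive.
MoO₄²⁻ is present, so JalH is active.
cAMP is present, so MibM is active.
With repressor MibM bound, *velX* is not transcribed.
So VelX is not produced.
No activator is available at the *holU* promoter, so *holU* is not transcribed.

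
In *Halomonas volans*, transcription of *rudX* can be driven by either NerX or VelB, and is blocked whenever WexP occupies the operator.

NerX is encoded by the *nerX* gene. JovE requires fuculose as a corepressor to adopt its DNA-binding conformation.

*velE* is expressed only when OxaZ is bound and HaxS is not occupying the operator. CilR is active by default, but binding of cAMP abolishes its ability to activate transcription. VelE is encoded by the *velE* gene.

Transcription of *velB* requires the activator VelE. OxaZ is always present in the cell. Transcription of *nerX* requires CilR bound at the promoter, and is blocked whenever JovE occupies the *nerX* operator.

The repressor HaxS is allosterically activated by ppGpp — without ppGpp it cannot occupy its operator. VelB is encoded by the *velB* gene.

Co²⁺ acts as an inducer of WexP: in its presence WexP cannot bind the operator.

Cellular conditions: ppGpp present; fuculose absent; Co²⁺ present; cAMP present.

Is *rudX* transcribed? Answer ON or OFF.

cAMP is present, so CilR is inactive.
Fuculose is absent, so JovE is inactive.
Required activator CilR is absent, so *nerX* is not transcribed.
So NerX is not produced.
ppGpp is present, so HaxS is active.
OxaZ is produced constitutively and is active.
With repressor HaxS bound, *velE* is not transcribed.
So VelE is not produced.
Required activator VelE is absent, so *velB* is not transcribed.
So VelB is not produced.
Co²⁺ is present, so WexP is inactive.
No activator is available at the *rudX* promoter, so *rudX* is not transcribed.

OFF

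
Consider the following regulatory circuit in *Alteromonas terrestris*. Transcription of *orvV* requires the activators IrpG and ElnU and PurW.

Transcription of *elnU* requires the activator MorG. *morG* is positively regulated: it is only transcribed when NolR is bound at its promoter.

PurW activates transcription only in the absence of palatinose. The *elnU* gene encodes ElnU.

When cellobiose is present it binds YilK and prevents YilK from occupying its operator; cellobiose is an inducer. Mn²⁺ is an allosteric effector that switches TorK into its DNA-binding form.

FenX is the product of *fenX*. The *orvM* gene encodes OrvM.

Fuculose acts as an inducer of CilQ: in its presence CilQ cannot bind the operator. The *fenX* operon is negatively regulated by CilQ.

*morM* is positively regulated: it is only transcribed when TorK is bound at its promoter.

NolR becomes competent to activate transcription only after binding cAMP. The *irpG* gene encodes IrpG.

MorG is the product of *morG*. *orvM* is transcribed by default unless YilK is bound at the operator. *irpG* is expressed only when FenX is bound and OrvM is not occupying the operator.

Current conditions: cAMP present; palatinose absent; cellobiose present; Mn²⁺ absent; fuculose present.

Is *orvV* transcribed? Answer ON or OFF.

Fuculose is present, so CilQ is inactive.
With no repressor bound, *fenX* is transcribed.
So FenX is produced and active.
Cellobiose is present, so YilK is inactive.
With no repressor bound, *orvM* is transcribed.
So OrvM is produced and active.
With repressor OrvM bound, *irpG* is not transcribed.
So IrpG is not produced.
cAMP is present, so NolR is active.
No repressor is bound and NolR is active, so *morG* is transcribed.
So MorG is produced and active.
No repressor is bound and MorG is active, so *elnU* is transcribed.
So ElnU is produced and active.
Palatinose is absent, so PurW is active.
Required activator IrpG is absent, so *orvV* is not transcribed.

OFF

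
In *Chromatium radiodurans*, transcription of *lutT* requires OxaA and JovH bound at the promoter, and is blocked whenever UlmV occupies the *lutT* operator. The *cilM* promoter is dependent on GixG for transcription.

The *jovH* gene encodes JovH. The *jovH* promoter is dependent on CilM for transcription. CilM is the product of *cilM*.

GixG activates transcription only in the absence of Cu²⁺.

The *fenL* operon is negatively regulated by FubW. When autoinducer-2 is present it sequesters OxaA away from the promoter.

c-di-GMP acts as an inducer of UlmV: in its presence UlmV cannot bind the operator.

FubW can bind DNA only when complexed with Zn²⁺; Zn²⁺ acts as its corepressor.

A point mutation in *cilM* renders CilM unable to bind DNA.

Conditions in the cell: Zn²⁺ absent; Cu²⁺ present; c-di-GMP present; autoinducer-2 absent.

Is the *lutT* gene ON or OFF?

c-di-GMP is present, so UlmV is inactive.
Autoinducer-2 is absent, so OxaA is active.
CilM is non-functional in this strain, so it has no effect.
Required activator CilM is absent, so *jovH* is not transcribed.
So JovH is not produced.
Required activator JovH is absent, so *lutT* is not transcribed.

OFF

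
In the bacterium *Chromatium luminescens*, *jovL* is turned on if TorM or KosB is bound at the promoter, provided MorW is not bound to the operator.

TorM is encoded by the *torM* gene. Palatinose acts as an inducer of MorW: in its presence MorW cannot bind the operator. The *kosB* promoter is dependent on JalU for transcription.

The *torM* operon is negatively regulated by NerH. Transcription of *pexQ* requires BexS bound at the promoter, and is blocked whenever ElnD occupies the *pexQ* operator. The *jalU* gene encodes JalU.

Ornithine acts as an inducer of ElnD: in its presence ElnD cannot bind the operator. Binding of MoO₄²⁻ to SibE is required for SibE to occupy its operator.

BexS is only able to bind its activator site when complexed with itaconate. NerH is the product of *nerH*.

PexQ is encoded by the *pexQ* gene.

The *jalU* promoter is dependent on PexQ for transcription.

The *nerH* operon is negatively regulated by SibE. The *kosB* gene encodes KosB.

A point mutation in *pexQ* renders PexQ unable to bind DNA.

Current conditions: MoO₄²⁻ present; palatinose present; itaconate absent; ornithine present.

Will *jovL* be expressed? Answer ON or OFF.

ON

Palatinose is present, so MorW is inactive.
MoO₄²⁻ is present, so SibE is active.
With repressor SibE bound, *nerH* is not transcribed.
So NerH is not produced.
With no repressor bound, *torM* is transcribed.
So TorM is produced and active.
PexQ is non-functional in this strain, so it has no effect.
Required activator PexQ is absent, so *jalU* is not transcribed.
So JalU is not produced.
Required activator JalU is absent, so *kosB* is not transcribed.
So KosB is not produced.
Activator TorM is present, so *jovL* is transcribed.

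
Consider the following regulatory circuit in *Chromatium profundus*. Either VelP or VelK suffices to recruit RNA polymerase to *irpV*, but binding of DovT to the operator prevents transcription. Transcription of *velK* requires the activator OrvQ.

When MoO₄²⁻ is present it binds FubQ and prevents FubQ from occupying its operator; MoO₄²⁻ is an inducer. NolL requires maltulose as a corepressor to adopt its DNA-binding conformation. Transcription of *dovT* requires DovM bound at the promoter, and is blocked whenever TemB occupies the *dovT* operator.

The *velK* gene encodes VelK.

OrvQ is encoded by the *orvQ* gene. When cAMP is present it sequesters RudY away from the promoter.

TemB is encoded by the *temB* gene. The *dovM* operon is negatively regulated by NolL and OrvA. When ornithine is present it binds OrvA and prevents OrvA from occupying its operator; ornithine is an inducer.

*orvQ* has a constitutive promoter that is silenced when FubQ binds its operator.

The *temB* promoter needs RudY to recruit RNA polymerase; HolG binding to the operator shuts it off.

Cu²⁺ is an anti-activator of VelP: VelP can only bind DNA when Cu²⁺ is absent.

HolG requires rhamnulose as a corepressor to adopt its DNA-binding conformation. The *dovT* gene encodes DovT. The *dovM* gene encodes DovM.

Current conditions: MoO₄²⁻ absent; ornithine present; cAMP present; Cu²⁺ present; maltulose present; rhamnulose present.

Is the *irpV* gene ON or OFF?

OFF

Cu²⁺ is present, so VelP is inactive.
MoO₄²⁻ is absent, so FubQ is active.
With repressor FubQ bound, *orvQ* is not transcribed.
So OrvQ is not produced.
Required activator OrvQ is absent, so *velK* is not transcribed.
So VelK is not produced.
Maltulose is present, so NolL is active.
Ornithine is present, so OrvA is inactive.
With repressor NolL bound, *dovM* is not transcribed.
So DovM is not produced.
Rhamnulose is present, so HolG is active.
cAMP is present, so RudY is inactive.
With repressor HolG bound, *temB* is not transcribed.
So TemB is not produced.
Required activator DovM is absent, so *dovT* is not transcribed.
So DovT is not produced.
No activator is available at the *irpV* promoter, so *irpV* is not transcribed.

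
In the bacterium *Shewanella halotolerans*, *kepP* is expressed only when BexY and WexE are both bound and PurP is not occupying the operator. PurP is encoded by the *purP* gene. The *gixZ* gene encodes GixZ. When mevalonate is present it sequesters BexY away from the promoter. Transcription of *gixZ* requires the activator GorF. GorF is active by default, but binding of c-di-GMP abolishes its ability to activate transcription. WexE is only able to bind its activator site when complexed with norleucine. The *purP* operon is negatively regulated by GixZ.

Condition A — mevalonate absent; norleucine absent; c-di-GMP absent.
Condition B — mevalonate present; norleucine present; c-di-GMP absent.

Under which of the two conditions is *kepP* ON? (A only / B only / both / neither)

neither

Condition A:
Mevalonate is absent, so BexY is active.
Norleucine is absent, so WexE is inactive.
c-di-GMP is absent, so GorF is active.
No repressor is bound and GorF is active, so *gixZ* is transcribed.
So GixZ is produced and active.
With repressor GixZ bound, *purP* is not transcribed.
So PurP is not produced.
Required activator WexE is absent, so *kepP* is not transcribed.
→ *kepP* is OFF in A.
Condition B:
Mevalonate is present, so BexY is inactive.
Norleucine is present, so WexE is active.
c-di-GMP is absent, so GorF is active.
No repressor is bound and GorF is active, so *gixZ* is transcribed.
So GixZ is produced and active.
With repressor GixZ bound, *purP* is not transcribed.
So PurP is not produced.
Required activator BexY is absent, so *kepP* is not transcribed.
→ *kepP* is OFF in B.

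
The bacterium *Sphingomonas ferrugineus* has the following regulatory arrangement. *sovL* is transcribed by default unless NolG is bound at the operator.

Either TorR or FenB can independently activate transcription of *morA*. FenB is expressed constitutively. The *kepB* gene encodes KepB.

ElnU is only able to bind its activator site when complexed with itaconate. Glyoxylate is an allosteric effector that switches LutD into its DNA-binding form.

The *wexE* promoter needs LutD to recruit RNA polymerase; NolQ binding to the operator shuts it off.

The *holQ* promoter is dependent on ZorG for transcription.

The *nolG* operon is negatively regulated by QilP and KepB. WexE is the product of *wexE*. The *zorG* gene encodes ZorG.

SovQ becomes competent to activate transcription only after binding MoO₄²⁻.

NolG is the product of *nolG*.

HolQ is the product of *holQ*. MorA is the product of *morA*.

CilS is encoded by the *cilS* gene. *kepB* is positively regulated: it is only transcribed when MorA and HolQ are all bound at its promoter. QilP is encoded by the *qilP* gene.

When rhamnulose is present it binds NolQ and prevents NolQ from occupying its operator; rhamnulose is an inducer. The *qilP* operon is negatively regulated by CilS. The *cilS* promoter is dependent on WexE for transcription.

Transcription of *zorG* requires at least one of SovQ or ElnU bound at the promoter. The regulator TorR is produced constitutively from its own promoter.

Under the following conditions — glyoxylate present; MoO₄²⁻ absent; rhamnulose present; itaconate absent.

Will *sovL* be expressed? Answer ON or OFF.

OFF

Glyoxylate is present, so LutD is active.
Rhamnulose is present, so NolQ is inactive.
No repressor is bound and LutD is active, so *wexE* is transcribed.
So WexE is produced and active.
No repressor is bound and WexE is active, so *cilS* is transcribed.
So CilS is produced and active.
With repressor CilS bound, *qilP* is not transcribed.
So QilP is not produced.
TorR is produced constitutively and is active.
FenB is produced constitutively and is active.
Activator TorR is present, so *morA* is transcribed.
So MorA is produced and active.
MoO₄²⁻ is absent, so SovQ is inactive.
Itaconate is absent, so ElnU is inactive.
No activator is available at the *zorG* promoter, so *zorG* is not transcribed.
So ZorG is not produced.
Required activator ZorG is absent, so *holQ* is not transcribed.
So HolQ is not produced.
Required activator HolQ is absent, so *kepB* is not transcribed.
So KepB is not produced.
With no repressor bound, *nolG* is transcribed.
So NolG is produced and active.
With repressor NolG bound, *sovL* is not transcribed.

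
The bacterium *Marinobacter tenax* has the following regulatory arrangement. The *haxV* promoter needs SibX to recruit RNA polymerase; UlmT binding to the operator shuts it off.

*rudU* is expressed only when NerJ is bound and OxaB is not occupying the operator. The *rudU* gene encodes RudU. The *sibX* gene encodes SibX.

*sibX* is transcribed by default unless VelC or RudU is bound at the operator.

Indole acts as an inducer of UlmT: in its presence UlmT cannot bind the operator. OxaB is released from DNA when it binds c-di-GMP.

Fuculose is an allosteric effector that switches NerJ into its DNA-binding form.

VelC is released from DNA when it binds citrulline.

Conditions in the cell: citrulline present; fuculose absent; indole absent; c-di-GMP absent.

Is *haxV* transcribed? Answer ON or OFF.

OFF

Citrulline is present, so VelC is inactive.
Fuculose is absent, so NerJ is inactive.
c-di-GMP is absent, so OxaB is active.
With repressor OxaB bound, *rudU* is not transcribed.
So RudU is not produced.
With no repressor bound, *sibX* is transcribed.
So SibX is produced and active.
Indole is absent, so UlmT is active.
With repressor UlmT bound, *haxV* is not transcribed.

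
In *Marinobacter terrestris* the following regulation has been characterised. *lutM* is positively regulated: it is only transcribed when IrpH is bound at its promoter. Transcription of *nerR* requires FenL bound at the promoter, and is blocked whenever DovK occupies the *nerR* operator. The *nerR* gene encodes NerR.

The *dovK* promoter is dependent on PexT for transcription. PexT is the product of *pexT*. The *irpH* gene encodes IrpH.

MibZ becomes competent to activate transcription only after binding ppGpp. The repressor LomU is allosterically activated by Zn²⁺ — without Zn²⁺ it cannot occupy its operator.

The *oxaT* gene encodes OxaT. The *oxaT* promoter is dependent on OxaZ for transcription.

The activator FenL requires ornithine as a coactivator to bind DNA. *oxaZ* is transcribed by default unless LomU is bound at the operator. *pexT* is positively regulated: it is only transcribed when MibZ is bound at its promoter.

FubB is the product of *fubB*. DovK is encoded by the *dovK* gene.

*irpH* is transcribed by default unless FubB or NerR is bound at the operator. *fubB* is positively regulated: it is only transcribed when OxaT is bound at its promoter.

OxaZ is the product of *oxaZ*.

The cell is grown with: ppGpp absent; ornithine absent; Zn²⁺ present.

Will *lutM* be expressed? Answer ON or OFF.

Zn²⁺ is present, so LomU is active.
With repressor LomU bound, *oxaZ* is not transcribed.
So OxaZ is not produced.
Required activator OxaZ is absent, so *oxaT* is not transcribed.
So OxaT is not produced.
Required activator OxaT is absent, so *fubB* is not transcribed.
So FubB is not produced.
Ornithine is absent, so FenL is inactive.
ppGpp is absent, so MibZ is inactive.
Required activator MibZ is absent, so *pexT* is not transcribed.
So PexT is not produced.
Required activator PexT is absent, so *dovK* is not transcribed.
So DovK is not produced.
Required activator FenL is absent, so *nerR* is not transcribed.
So NerR is not produced.
With no repressor bound, *irpH* is transcribed.
So IrpH is produced and active.
No repressor is bound and IrpH is active, so *lutM* is transcribed.

ON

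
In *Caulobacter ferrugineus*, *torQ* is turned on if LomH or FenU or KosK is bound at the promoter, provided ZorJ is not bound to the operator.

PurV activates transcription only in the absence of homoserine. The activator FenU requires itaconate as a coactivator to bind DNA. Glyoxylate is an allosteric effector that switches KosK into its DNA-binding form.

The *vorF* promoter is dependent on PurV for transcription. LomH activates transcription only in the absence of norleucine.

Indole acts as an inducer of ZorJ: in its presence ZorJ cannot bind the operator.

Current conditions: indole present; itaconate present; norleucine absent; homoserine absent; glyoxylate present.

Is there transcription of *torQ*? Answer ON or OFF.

Norleucine is absent, so LomH is active.
Itaconate is present, so FenU is active.
Glyoxylate is present, so KosK is active.
Indole is present, so ZorJ is inactive.
Activator LomH is present, so *torQ* is transcribed.

ON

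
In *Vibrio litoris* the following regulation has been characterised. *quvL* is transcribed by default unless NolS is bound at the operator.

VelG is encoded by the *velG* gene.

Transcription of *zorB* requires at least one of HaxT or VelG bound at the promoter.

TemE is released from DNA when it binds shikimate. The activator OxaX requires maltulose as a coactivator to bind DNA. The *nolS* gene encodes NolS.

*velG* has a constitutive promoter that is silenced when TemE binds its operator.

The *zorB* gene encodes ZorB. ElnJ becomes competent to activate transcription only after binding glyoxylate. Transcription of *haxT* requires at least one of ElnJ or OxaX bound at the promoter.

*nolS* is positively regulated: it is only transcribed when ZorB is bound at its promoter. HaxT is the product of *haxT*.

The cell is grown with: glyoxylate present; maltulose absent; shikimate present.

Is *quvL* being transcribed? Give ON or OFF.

OFF

Glyoxylate is present, so ElnJ is active.
Maltulose is absent, so OxaX is inactive.
Activator ElnJ is present, so *haxT* is transcribed.
So HaxT is produced and active.
Shikimate is present, so TemE is inactive.
With no repressor bound, *velG* is transcribed.
So VelG is produced and active.
Activator HaxT is present, so *zorB* is transcribed.
So ZorB is produced and active.
No repressor is bound and ZorB is active, so *nolS* is transcribed.
So NolS is produced and active.
With repressor NolS bound, *quvL* is not transcribed.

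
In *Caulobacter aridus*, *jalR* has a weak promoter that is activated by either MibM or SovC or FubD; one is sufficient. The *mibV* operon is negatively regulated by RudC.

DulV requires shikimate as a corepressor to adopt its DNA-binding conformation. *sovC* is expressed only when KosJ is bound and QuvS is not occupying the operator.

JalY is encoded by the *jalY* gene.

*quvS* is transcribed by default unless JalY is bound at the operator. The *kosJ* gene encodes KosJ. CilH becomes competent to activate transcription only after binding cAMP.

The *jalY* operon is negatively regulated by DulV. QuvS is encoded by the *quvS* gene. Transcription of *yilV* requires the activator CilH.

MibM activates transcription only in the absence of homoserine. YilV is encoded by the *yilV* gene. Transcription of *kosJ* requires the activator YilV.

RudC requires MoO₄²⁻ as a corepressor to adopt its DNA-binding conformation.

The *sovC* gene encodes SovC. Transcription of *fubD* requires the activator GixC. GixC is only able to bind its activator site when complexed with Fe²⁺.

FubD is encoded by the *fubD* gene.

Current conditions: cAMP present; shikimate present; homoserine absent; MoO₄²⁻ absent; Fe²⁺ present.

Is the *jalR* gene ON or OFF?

ON

Homoserine is absent, so MibM is active.
cAMP is present, so CilH is active.
No repressor is bound and CilH is active, so *yilV* is transcribed.
So YilV is produced and active.
No repressor is bound and YilV is active, so *kosJ* is transcribed.
So KosJ is produced and active.
Shikimate is present, so DulV is active.
With repressor DulV bound, *jalY* is not transcribed.
So JalY is not produced.
With no repressor bound, *quvS* is transcribed.
So QuvS is produced and active.
With repressor QuvS bound, *sovC* is not transcribed.
So SovC is not produced.
Fe²⁺ is present, so GixC is active.
No repressor is bound and GixC is active, so *fubD* is transcribed.
So FubD is produced and active.
Activator MibM is present, so *jalR* is transcribed.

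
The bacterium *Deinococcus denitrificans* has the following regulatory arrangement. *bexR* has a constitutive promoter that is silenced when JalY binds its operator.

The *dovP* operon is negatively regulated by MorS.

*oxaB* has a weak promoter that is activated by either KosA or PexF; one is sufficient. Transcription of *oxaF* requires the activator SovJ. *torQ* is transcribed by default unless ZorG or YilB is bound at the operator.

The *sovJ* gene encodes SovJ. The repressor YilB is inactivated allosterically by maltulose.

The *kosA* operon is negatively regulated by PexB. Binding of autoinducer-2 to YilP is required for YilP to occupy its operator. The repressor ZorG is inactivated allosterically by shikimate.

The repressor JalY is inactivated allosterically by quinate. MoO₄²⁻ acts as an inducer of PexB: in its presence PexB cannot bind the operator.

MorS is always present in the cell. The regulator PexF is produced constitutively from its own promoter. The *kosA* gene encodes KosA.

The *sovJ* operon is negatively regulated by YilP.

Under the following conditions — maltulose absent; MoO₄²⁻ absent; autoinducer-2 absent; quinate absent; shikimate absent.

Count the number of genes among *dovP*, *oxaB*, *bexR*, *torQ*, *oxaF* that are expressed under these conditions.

2

MorS is produced constitutively and is active.
With repressor MorS bound, *dovP* is not transcribed.
→ *dovP* is OFF.
MoO₄²⁻ is absent, so PexB is active.
With repressor PexB bound, *kosA* is not transcribed.
So KosA is not produced.
PexF is produced constitutively and is active.
Activator PexF is present, so *oxaB* is transcribed.
→ *oxaB* is ON.
Quinate is absent, so JalY is active.
With repressor JalY bound, *bexR* is not transcribed.
→ *bexR* is OFF.
Shikimate is absent, so ZorG is active.
Maltulose is absent, so YilB is active.
With repressor ZorG bound, *torQ* is not transcribed.
→ *torQ* is OFF.
Autoinducer-2 is absent, so YilP is inactive.
With no repressor bound, *sovJ* is transcribed.
So SovJ is produced and active.
No repressor is bound and SovJ is active, so *oxaF* is transcribed.
→ *oxaF* is ON.
2 of the 5 genes are transcribed.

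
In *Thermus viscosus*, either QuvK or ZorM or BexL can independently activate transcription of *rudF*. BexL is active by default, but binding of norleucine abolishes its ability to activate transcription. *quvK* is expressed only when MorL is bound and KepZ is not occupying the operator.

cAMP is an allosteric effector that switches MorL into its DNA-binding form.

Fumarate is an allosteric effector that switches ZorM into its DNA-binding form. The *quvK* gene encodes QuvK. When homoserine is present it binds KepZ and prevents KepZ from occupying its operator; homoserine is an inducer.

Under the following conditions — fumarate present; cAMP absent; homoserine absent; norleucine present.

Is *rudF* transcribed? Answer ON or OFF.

cAMP is absent, so MorL is inactive.
Homoserine is absent, so KepZ is active.
With repressor KepZ bound, *quvK* is not transcribed.
So QuvK is not produced.
Fumarate is present, so ZorM is active.
Norleucine is present, so BexL is inactive.
Activator ZorM is present, so *rudF* is transcribed.

ON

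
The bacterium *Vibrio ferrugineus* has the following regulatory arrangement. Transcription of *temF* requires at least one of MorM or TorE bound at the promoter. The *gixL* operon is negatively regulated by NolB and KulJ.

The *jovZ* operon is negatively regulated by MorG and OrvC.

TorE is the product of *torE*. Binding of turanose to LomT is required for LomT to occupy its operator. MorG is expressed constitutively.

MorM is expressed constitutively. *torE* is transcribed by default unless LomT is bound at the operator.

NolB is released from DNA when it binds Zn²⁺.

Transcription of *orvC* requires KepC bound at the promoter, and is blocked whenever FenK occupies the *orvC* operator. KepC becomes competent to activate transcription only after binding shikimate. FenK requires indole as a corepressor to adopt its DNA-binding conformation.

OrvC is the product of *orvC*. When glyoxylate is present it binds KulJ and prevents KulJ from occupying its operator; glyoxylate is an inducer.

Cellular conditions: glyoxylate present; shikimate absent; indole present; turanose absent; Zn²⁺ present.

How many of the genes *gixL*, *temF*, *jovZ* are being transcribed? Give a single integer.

Zn²⁺ is present, so NolB is inactive.
Glyoxylate is present, so KulJ is inactive.
With no repressor bound, *gixL* is transcribed.
→ *gixL* is ON.
MorM is produced constitutively and is active.
Turanose is absent, so LomT is inactive.
With no repressor bound, *torE* is transcribed.
So TorE is produced and active.
Activator MorM is present, so *temF* is transcribed.
→ *temF* is ON.
MorG is produced constitutively and is active.
Indole is present, so FenK is active.
Shikimate is absent, so KepC is inactive.
With repressor FenK bound, *orvC* is not transcribed.
So OrvC is not produced.
With repressor MorG bound, *jovZ* is not transcribed.
→ *jovZ* is OFF.
2 of the 3 genes are transcribed.

2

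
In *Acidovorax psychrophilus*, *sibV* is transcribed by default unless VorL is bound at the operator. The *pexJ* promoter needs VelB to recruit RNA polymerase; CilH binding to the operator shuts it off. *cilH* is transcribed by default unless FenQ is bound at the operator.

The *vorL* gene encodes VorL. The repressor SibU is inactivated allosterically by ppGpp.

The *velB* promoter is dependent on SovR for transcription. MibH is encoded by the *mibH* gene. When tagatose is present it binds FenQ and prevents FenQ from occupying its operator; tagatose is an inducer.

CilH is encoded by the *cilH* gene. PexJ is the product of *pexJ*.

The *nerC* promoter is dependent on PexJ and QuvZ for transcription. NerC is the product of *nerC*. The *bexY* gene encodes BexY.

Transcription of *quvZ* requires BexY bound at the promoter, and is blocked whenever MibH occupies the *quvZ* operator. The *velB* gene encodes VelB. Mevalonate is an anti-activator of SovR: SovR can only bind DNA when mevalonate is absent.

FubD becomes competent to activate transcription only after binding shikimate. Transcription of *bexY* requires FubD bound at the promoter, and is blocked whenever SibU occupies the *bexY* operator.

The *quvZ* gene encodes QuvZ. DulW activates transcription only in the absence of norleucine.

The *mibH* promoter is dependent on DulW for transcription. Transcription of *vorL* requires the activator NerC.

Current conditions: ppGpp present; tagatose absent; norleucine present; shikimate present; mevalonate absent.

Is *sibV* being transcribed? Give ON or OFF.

OFF

Mevalonate is absent, so SovR is active.
No repressor is bound and SovR is active, so *velB* is transcribed.
So VelB is produced and active.
Tagatose is absent, so FenQ is active.
With repressor FenQ bound, *cilH* is not transcribed.
So CilH is not produced.
No repressor is bound and VelB is active, so *pexJ* is transcribed.
So PexJ is produced and active.
ppGpp is present, so SibU is inactive.
Shikimate is present, so FubD is active.
No repressor is bound and FubD is active, so *bexY* is transcribed.
So BexY is produced and active.
Norleucine is present, so DulW is inactive.
Required activator DulW is absent, so *mibH* is not transcribed.
So MibH is not produced.
No repressor is bound and BexY is active, so *quvZ* is transcribed.
So QuvZ is produced and active.
No repressor is bound and PexJ and QuvZ are active, so *nerC* is transcribed.
So NerC is produced and active.
No repressor is bound and NerC is active, so *vorL* is transcribed.
So VorL is produced and active.
With repressor VorL bound, *sibV* is not transcribed.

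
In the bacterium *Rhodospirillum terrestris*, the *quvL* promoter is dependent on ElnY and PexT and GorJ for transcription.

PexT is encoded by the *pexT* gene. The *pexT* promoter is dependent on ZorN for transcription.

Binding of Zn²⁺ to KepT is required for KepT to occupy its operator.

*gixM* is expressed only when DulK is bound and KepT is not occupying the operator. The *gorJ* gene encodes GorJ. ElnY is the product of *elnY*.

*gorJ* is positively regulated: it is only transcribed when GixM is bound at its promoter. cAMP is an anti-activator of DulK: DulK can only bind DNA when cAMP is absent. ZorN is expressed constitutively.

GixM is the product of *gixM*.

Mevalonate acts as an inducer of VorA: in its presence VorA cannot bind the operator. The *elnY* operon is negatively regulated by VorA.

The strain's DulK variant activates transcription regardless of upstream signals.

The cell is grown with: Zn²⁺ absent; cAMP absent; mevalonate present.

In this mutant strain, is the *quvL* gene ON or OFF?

Mevalonate is present, so VorA is inactive.
With no repressor bound, *elnY* is transcribed.
So ElnY is produced and active.
ZorN is produced constitutively and is active.
No repressor is bound and ZorN is active, so *pexT* is transcribed.
So PexT is produced and active.
Zn²⁺ is absent, so KepT is inactive.
DulK is constitutively active in this strain.
No repressor is bound and DulK is active, so *gixM* is transcribed.
So GixM is produced and active.
No repressor is bound and GixM is active, so *gorJ* is transcribed.
So GorJ is produced and active.
No repressor is bound and ElnY and PexT and GorJ are active, so *quvL* is transcribed.

ON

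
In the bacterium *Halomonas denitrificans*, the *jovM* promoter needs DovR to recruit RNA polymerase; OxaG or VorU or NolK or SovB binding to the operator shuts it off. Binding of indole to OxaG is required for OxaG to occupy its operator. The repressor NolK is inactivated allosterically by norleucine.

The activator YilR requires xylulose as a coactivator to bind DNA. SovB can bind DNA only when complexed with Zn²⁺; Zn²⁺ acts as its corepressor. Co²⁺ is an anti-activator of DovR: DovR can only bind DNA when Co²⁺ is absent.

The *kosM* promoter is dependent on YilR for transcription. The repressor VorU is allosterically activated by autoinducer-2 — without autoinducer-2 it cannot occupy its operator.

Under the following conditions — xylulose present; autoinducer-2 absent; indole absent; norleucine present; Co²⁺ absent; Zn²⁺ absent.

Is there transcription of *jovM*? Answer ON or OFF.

ON

Indole is absent, so OxaG is inactive.
Autoinducer-2 is absent, so VorU is inactive.
Norleucine is present, so NolK is inactive.
Zn²⁺ is absent, so SovB is inactive.
Co²⁺ is absent, so DovR is active.
No repressor is bound and DovR is active, so *jovM* is transcribed.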